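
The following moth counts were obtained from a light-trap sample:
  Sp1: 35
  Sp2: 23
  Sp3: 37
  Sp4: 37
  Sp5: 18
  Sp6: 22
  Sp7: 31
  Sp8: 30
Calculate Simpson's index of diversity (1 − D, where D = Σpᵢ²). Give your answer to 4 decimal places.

Total N = 35+23+37+37+18+22+31+30 = 233, so the proportions are 0.150215, 0.098712, 0.158798, 0.158798, 0.077253, 0.094421, 0.133047, 0.128755 (working shown to 6 dp, full precision carried).
D = 0.150215² + 0.098712² + 0.158798² + 0.158798² + 0.077253² + 0.094421² + 0.133047² + 0.128755² = 0.022564 + 0.009744 + 0.025217 + 0.025217 + 0.005968 + 0.008915 + 0.017702 + 0.016578 = 0.131905.
So 1 − D = 0.868095, i.e. 0.8681 to 4 decimal places.

0.8681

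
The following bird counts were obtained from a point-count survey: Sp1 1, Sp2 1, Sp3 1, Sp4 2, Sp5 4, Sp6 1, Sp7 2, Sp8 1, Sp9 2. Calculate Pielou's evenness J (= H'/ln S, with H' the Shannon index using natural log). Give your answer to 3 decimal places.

0.938

Total N = 1+1+1+2+4+1+2+1+2 = 15, so the proportions are 0.06667, 0.06667, 0.06667, 0.13333, 0.26667, 0.06667, 0.13333, 0.06667, 0.13333 (working shown to 5 dp, full precision carried).
H' = −Σ pᵢ ln pᵢ = −((-0.18054) + (-0.18054) + (-0.18054) + (-0.26865) + (-0.35247) + (-0.18054) + (-0.26865) + (-0.18054) + (-0.26865)) = 2.06111.
With S = 9 species, ln S = 2.19722, so J = 2.06111/2.19722 = 0.93805, i.e. 0.938 to 3 decimal places.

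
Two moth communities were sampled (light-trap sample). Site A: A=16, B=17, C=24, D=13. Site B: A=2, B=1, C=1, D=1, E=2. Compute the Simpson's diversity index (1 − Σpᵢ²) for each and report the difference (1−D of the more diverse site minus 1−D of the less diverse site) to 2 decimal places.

Site A: N=70, proportions 0.2286, 0.2429, 0.3429, 0.1857, giving 1−D = 0.7367 (working shown to 4 dp, full precision carried).
Site B: N=7, proportions 0.2857, 0.1429, 0.1429, 0.1429, 0.2857, giving 1−D = 0.7755.
Difference = |0.7367 − 0.7755| = 0.0388, i.e. 0.04 to 2 decimal places.

0.04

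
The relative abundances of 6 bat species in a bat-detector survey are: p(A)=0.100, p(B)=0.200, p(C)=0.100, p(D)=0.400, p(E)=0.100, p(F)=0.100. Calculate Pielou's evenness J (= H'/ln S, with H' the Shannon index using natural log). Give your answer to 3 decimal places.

0.898

H' = −Σ pᵢ ln pᵢ = −((-0.23026) + (-0.32189) + (-0.23026) + (-0.36652) + (-0.23026) + (-0.23026)) = 1.60944 (working shown to 5 dp, full precision carried).
With S = 6 species, ln S = 1.79176, so J = 1.60944/1.79176 = 0.89824, i.e. 0.898 to 3 decimal places.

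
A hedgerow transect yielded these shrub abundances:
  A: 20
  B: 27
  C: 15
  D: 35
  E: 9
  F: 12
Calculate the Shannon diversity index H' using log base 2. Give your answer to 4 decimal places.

2.4377

Total N = 20+27+15+35+9+12 = 118, so the proportions are 0.169492, 0.228814, 0.127119, 0.29661, 0.076271, 0.101695 (working shown to 6 dp, full precision carried).
Each pᵢ log₂ pᵢ term: 0.169492×(-2.560715)=-0.434019, 0.228814×(-2.127756)=-0.486859, 0.127119×(-2.975752)=-0.378274, 0.29661×(-1.753360)=-0.520064, 0.076271×(-3.712718)=-0.283173, 0.101695×(-3.297681)=-0.335357.
Sum = -2.437748, so H' = 2.4377.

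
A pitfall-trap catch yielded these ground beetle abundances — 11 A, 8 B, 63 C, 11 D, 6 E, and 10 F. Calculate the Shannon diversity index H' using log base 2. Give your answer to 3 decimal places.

Total N = 11+8+63+11+6+10 = 109, so the proportions are 0.10092, 0.07339, 0.57798, 0.10092, 0.05505, 0.09174 (working shown to 5 dp, full precision carried).
Each pᵢ log₂ pᵢ term: 0.10092×(-3.30875)=-0.33391, 0.07339×(-3.76818)=-0.27656, 0.57798×(-0.79090)=-0.45713, 0.10092×(-3.30875)=-0.33391, 0.05505×(-4.18322)=-0.23027, 0.09174×(-3.44626)=-0.31617.
Sum = -1.94795, so H' = 1.948.

1.948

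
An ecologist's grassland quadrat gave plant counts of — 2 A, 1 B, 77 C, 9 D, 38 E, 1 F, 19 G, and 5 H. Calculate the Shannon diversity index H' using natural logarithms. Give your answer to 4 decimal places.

Total N = 2+1+77+9+38+1+19+5 = 152, so the proportions are 0.013158, 0.006579, 0.506579, 0.059211, 0.25, 0.006579, 0.125, 0.032895 (working shown to 6 dp, full precision carried).
Each pᵢ ln pᵢ term: 0.013158×(-4.330733)=-0.056983, 0.006579×(-5.023881)=-0.033052, 0.506579×(-0.680075)=-0.344512, 0.059211×(-2.826656)=-0.167368, 0.25×(-1.386294)=-0.346574, 0.006579×(-5.023881)=-0.033052, 0.125×(-2.079442)=-0.259930, 0.032895×(-3.414443)=-0.112317.
Sum = -1.353788, so H' = 1.3538.

1.3538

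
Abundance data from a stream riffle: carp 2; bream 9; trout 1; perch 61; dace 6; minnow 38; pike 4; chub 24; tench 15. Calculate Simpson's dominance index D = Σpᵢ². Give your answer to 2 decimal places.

0.24

Total N = 2+9+1+61+6+38+4+24+15 = 160, so the proportions are 0.0125, 0.0563, 0.0063, 0.3812, 0.0375, 0.2375, 0.025, 0.15, 0.0938 (working shown to 4 dp, full precision carried).
D = 0.0125² + 0.0563² + 0.0063² + 0.3812² + 0.0375² + 0.2375² + 0.025² + 0.15² + 0.0938² = 0.0002 + 0.0032 + 0.0000 + 0.1454 + 0.0014 + 0.0564 + 0.0006 + 0.0225 + 0.0088 = 0.2384.
To 2 decimal places, D = 0.24.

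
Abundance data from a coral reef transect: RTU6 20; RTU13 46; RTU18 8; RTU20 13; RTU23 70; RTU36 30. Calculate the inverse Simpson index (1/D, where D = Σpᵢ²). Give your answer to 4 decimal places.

4.0904

Total N = 20+46+8+13+70+30 = 187, so the proportions are 0.10695187, 0.2459893, 0.04278075, 0.06951872, 0.37433155, 0.16042781 (working shown to 8 dp, full precision carried).
D = 0.10695187² + 0.2459893² + 0.04278075² + 0.06951872² + 0.37433155² + 0.16042781² = 0.01143870 + 0.06051074 + 0.00183019 + 0.00483285 + 0.14012411 + 0.02573708 = 0.24447368.
So 1/D = 4.090420, i.e. 4.0904 to 4 decimal places.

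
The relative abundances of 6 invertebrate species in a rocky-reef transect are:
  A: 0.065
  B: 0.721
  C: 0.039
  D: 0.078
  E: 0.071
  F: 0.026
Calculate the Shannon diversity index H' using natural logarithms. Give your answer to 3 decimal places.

1.022

Each pᵢ ln pᵢ term (working shown to 5 dp, full precision carried): 0.065×(-2.73337)=-0.17767, 0.721×(-0.32712)=-0.23585, 0.039×(-3.24419)=-0.12652, 0.078×(-2.55105)=-0.19898, 0.071×(-2.64508)=-0.18780, 0.026×(-3.64966)=-0.09489.
Sum = -1.02172, so H' = 1.022.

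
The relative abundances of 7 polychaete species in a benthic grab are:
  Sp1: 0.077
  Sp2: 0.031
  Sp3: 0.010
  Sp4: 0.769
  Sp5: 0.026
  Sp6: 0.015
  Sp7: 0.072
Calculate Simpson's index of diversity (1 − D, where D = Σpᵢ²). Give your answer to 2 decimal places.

0.40

D = 0.077² + 0.031² + 0.01² + 0.769² + 0.026² + 0.015² + 0.072² = 0.0059 + 0.0010 + 0.0001 + 0.5914 + 0.0007 + 0.0002 + 0.0052 = 0.6044 (working shown to 4 dp, full precision carried).
So 1 − D = 0.3956, i.e. 0.40 to 2 decimal places.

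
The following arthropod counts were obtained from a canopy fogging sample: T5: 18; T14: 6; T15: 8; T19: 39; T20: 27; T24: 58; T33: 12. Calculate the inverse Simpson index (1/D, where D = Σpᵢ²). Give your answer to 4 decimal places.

Total N = 18+6+8+39+27+58+12 = 168, so the proportions are 0.10714286, 0.03571429, 0.04761905, 0.23214286, 0.16071429, 0.3452381, 0.07142857 (working shown to 8 dp, full precision carried).
D = 0.10714286² + 0.03571429² + 0.04761905² + 0.23214286² + 0.16071429² + 0.3452381² + 0.07142857² = 0.01147959 + 0.00127551 + 0.00226757 + 0.05389031 + 0.02582908 + 0.11918934 + 0.00510204 = 0.21903345.
So 1/D = 4.565513, i.e. 4.5655 to 4 decimal places.

4.5655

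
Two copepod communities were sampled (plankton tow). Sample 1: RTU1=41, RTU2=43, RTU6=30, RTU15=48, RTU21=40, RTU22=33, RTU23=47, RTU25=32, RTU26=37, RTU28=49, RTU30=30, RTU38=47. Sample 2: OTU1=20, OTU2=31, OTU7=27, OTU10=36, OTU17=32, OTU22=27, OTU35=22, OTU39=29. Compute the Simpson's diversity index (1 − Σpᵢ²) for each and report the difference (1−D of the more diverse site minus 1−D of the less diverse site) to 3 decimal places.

0.043

Sample 1: N=477, proportions 0.08595, 0.09015, 0.06289, 0.10063, 0.08386, 0.06918, 0.09853, 0.06709, 0.07757, 0.10273, 0.06289, 0.09853, giving 1−D = 0.91414 (working shown to 5 dp, full precision carried).
Sample 2: N=224, proportions 0.08929, 0.13839, 0.12054, 0.16071, 0.14286, 0.12054, 0.09821, 0.12946, giving 1−D = 0.87117.
Difference = |0.91414 − 0.87117| = 0.04297, i.e. 0.043 to 3 decimal places.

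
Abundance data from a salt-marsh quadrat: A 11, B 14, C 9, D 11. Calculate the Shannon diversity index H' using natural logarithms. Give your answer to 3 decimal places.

Total N = 11+14+9+11 = 45, so the proportions are 0.24444, 0.31111, 0.2, 0.24444 (working shown to 5 dp, full precision carried).
Each pᵢ ln pᵢ term: 0.24444×(-1.40877)=-0.34437, 0.31111×(-1.16761)=-0.36325, 0.2×(-1.60944)=-0.32189, 0.24444×(-1.40877)=-0.34437.
Sum = -1.37387, so H' = 1.374.

1.374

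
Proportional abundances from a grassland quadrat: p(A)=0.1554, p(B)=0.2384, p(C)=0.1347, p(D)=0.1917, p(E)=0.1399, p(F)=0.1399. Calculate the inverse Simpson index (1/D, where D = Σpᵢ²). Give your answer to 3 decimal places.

D = 0.1554² + 0.2384² + 0.1347² + 0.1917² + 0.1399² + 0.1399² = 0.0241492 + 0.0568346 + 0.0181441 + 0.0367489 + 0.0195720 + 0.0195720 = 0.1750207 (working shown to 7 dp, full precision carried).
So 1/D = 5.71361, i.e. 5.714 to 3 decimal places.

5.714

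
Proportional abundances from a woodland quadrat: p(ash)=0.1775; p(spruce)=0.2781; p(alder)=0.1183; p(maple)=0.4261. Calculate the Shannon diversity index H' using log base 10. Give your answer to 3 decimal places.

Each pᵢ log₁₀ pᵢ term (working shown to 5 dp, full precision carried): 0.1775×(-0.75080)=-0.13327, 0.2781×(-0.55580)=-0.15457, 0.1183×(-0.92702)=-0.10967, 0.4261×(-0.37049)=-0.15787.
Sum = -0.55537, so H' = 0.555.

0.555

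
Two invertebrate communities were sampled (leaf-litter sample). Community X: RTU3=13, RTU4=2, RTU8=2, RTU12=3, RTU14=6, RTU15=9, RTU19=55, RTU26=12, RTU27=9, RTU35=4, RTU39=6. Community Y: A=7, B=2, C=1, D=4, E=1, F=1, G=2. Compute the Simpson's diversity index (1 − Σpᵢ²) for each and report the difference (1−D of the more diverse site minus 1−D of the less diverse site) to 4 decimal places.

Community X: N=121, proportions 0.107438, 0.016529, 0.016529, 0.024793, 0.049587, 0.07438, 0.454545, 0.099174, 0.07438, 0.033058, 0.049587, giving 1−D = 0.753774 (working shown to 6 dp, full precision carried).
Community Y: N=18, proportions 0.388889, 0.111111, 0.055556, 0.222222, 0.055556, 0.055556, 0.111111, giving 1−D = 0.765432.
Difference = |0.753774 − 0.765432| = 0.011658, i.e. 0.0117 to 4 decimal places.

0.0117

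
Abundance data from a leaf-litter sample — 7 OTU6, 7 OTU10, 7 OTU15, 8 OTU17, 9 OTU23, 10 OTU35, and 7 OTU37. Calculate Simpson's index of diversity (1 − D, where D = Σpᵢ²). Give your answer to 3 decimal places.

0.854

Total N = 7+7+7+8+9+10+7 = 55, so the proportions are 0.12727, 0.12727, 0.12727, 0.14545, 0.16364, 0.18182, 0.12727 (working shown to 5 dp, full precision carried).
D = 0.12727² + 0.12727² + 0.12727² + 0.14545² + 0.16364² + 0.18182² + 0.12727² = 0.01620 + 0.01620 + 0.01620 + 0.02116 + 0.02678 + 0.03306 + 0.01620 = 0.14579.
So 1 − D = 0.85421, i.e. 0.854 to 3 decimal places.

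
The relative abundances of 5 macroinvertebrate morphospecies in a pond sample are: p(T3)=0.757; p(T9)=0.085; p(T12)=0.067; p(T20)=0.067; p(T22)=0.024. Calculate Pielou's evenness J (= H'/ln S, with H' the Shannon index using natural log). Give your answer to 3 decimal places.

H' = −Σ pᵢ ln pᵢ = −((-0.21074) + (-0.20953) + (-0.18111) + (-0.18111) + (-0.08951)) = 0.87200 (working shown to 5 dp, full precision carried).
With S = 5 species, ln S = 1.60944, so J = 0.87200/1.60944 = 0.54180, i.e. 0.542 to 3 decimal places.

0.542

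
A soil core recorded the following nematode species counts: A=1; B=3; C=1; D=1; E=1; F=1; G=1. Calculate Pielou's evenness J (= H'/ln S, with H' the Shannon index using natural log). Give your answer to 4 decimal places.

Total N = 1+3+1+1+1+1+1 = 9, so the proportions are 0.111111, 0.333333, 0.111111, 0.111111, 0.111111, 0.111111, 0.111111 (working shown to 6 dp, full precision carried).
H' = −Σ pᵢ ln pᵢ = −((-0.244136) + (-0.366204) + (-0.244136) + (-0.244136) + (-0.244136) + (-0.244136) + (-0.244136)) = 1.831020.
With S = 7 species, ln S = 1.945910, so J = 1.831020/1.945910 = 0.940958, i.e. 0.9410 to 4 decimal places.

0.9410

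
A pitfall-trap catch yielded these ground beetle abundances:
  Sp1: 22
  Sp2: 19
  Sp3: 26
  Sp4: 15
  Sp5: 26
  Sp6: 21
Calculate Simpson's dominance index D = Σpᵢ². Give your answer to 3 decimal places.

0.172

Total N = 22+19+26+15+26+21 = 129, so the proportions are 0.17054, 0.14729, 0.20155, 0.11628, 0.20155, 0.16279 (working shown to 5 dp, full precision carried).
D = 0.17054² + 0.14729² + 0.20155² + 0.11628² + 0.20155² + 0.16279² = 0.02908 + 0.02169 + 0.04062 + 0.01352 + 0.04062 + 0.02650 = 0.17204.
To 3 decimal places, D = 0.172.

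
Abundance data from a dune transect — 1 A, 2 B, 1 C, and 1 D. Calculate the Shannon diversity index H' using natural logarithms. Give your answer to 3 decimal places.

1.332

Total N = 1+2+1+1 = 5, so the proportions are 0.2, 0.4, 0.2, 0.2 (working shown to 5 dp, full precision carried).
Each pᵢ ln pᵢ term: 0.2×(-1.60944)=-0.32189, 0.4×(-0.91629)=-0.36652, 0.2×(-1.60944)=-0.32189, 0.2×(-1.60944)=-0.32189.
Sum = -1.33218, so H' = 1.332.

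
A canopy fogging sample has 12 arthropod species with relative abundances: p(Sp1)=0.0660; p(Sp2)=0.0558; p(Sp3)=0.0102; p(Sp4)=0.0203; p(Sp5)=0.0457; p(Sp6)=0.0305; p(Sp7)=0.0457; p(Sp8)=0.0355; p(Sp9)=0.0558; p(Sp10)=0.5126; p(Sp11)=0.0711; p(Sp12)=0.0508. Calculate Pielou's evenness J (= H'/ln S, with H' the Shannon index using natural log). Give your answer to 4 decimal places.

H' = −Σ pᵢ ln pᵢ = −((-0.179395) + (-0.161038) + (-0.046771) + (-0.079112) + (-0.141015) + (-0.106446) + (-0.141015) + (-0.118507) + (-0.161038) + (-0.342550) + (-0.187965) + (-0.151377)) = 1.816226 (working shown to 6 dp, full precision carried).
With S = 12 species, ln S = 2.484907, so J = 1.816226/2.484907 = 0.730903, i.e. 0.7309 to 4 decimal places.

0.7309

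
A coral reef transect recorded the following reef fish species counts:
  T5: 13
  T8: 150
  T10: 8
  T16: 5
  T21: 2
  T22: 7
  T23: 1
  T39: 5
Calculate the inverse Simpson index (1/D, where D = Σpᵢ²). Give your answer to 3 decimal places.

1.597

Total N = 13+150+8+5+2+7+1+5 = 191, so the proportions are 0.068063, 0.78534, 0.041885, 0.026178, 0.010471, 0.036649, 0.005236, 0.026178 (working shown to 6 dp, full precision carried).
D = 0.068063² + 0.78534² + 0.041885² + 0.026178² + 0.010471² + 0.036649² + 0.005236² + 0.026178² = 0.004633 + 0.616759 + 0.001754 + 0.000685 + 0.000110 + 0.001343 + 0.000027 + 0.000685 = 0.625997.
So 1/D = 1.59745, i.e. 1.597 to 3 decimal places.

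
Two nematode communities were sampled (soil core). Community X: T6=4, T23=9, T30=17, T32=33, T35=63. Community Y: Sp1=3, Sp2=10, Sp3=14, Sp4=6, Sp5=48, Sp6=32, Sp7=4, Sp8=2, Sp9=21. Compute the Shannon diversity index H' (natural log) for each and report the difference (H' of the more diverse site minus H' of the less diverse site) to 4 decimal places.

Community X: N=126, proportions 0.031746, 0.071429, 0.134921, 0.261905, 0.5, giving H' = 1.265750 (working shown to 6 dp, full precision carried).
Community Y: N=140, proportions 0.021429, 0.071429, 0.1, 0.042857, 0.342857, 0.228571, 0.028571, 0.014286, 0.15, giving H' = 1.787309.
Difference = |1.265750 − 1.787309| = 0.521559, i.e. 0.5216 to 4 decimal places.

0.5216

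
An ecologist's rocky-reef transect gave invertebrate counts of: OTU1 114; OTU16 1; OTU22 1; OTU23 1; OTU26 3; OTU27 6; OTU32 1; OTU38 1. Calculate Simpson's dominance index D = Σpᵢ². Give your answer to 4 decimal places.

0.7963

Total N = 114+1+1+1+3+6+1+1 = 128, so the proportions are 0.890625, 0.007812, 0.007812, 0.007812, 0.023438, 0.046875, 0.007812, 0.007812 (working shown to 6 dp, full precision carried).
D = 0.890625² + 0.007812² + 0.007812² + 0.007812² + 0.023438² + 0.046875² + 0.007812² + 0.007812² = 0.793213 + 0.000061 + 0.000061 + 0.000061 + 0.000549 + 0.002197 + 0.000061 + 0.000061 = 0.796265.
To 4 decimal places, D = 0.7963.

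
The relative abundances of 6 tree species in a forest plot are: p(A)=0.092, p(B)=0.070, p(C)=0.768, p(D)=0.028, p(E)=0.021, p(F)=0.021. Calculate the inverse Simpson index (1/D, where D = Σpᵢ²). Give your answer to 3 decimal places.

D = 0.092² + 0.07² + 0.768² + 0.028² + 0.021² + 0.021² = 0.008464 + 0.004900 + 0.589824 + 0.000784 + 0.000441 + 0.000441 = 0.604854 (working shown to 6 dp, full precision carried).
So 1/D = 1.65329, i.e. 1.653 to 3 decimal places.

1.653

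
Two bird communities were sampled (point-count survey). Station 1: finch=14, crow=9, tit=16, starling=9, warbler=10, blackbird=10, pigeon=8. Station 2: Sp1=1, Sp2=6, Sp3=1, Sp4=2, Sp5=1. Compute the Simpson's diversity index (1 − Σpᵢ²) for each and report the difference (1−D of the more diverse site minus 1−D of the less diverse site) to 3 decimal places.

0.203

Station 1: N=76, proportions 0.18421, 0.11842, 0.21053, 0.11842, 0.13158, 0.13158, 0.10526, giving 1−D = 0.84799 (working shown to 5 dp, full precision carried).
Station 2: N=11, proportions 0.09091, 0.54545, 0.09091, 0.18182, 0.09091, giving 1−D = 0.64463.
Difference = |0.84799 − 0.64463| = 0.20336, i.e. 0.203 to 3 decimal places.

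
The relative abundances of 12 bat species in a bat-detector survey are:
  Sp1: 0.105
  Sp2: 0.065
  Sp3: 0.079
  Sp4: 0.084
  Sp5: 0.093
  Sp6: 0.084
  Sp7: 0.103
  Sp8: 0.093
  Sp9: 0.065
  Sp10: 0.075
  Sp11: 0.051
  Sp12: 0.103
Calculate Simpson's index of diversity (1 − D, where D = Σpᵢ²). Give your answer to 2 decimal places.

D = 0.105² + 0.065² + 0.079² + 0.084² + 0.093² + 0.084² + 0.103² + 0.093² + 0.065² + 0.075² + 0.051² + 0.103² = 0.0110 + 0.0042 + 0.0062 + 0.0071 + 0.0086 + 0.0071 + 0.0106 + 0.0086 + 0.0042 + 0.0056 + 0.0026 + 0.0106 = 0.0866 (working shown to 4 dp, full precision carried).
So 1 − D = 0.9134, i.e. 0.91 to 2 decimal places.

0.91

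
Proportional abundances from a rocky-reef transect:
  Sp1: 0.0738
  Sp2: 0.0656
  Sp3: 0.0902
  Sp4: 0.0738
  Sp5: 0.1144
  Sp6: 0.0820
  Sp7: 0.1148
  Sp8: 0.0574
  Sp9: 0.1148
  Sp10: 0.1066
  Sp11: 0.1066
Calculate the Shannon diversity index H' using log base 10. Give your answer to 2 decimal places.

Each pᵢ log₁₀ pᵢ term (working shown to 4 dp, full precision carried): 0.0738×(-1.1319)=-0.0835, 0.0656×(-1.1831)=-0.0776, 0.0902×(-1.0448)=-0.0942, 0.0738×(-1.1319)=-0.0835, 0.1144×(-0.9416)=-0.1077, 0.082×(-1.0862)=-0.0891, 0.1148×(-0.9401)=-0.1079, 0.0574×(-1.2411)=-0.0712, 0.1148×(-0.9401)=-0.1079, 0.1066×(-0.9722)=-0.1036, 0.1066×(-0.9722)=-0.1036.
Sum = -1.0301, so H' = 1.03.

1.03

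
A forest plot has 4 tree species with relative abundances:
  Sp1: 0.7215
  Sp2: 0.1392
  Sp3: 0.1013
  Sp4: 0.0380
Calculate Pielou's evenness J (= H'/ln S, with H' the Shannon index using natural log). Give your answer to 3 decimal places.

0.625

H' = −Σ pᵢ ln pᵢ = −((-0.23551) + (-0.27448) + (-0.23194) + (-0.12427)) = 0.86620 (working shown to 5 dp, full precision carried).
With S = 4 species, ln S = 1.38629, so J = 0.86620/1.38629 = 0.62483, i.e. 0.625 to 3 decimal places.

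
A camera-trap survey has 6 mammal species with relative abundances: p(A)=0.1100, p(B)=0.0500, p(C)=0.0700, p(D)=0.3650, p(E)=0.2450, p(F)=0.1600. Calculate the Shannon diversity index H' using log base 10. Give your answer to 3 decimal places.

0.688

Each pᵢ log₁₀ pᵢ term (working shown to 5 dp, full precision carried): 0.11×(-0.95861)=-0.10545, 0.05×(-1.30103)=-0.06505, 0.07×(-1.15490)=-0.08084, 0.365×(-0.43771)=-0.15976, 0.245×(-0.61083)=-0.14965, 0.16×(-0.79588)=-0.12734.
Sum = -0.68810, so H' = 0.688.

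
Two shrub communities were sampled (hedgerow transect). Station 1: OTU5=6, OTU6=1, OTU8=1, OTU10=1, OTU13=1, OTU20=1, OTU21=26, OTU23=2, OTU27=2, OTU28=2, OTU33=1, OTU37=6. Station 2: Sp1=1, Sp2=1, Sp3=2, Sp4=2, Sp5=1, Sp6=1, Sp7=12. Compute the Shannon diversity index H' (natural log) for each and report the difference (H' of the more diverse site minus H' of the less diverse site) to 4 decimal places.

Station 1: N=50, proportions 0.12, 0.02, 0.02, 0.02, 0.02, 0.02, 0.52, 0.04, 0.04, 0.04, 0.02, 0.12, giving H' = 1.704613 (working shown to 6 dp, full precision carried).
Station 2: N=20, proportions 0.05, 0.05, 0.1, 0.1, 0.05, 0.05, 0.6, giving H' = 1.366159.
Difference = |1.704613 − 1.366159| = 0.338454, i.e. 0.3385 to 4 decimal places.

0.3385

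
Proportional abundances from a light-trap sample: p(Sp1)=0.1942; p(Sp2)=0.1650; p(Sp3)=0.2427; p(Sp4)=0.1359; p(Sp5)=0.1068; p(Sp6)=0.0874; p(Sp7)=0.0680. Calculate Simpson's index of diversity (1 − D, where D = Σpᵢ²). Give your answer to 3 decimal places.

D = 0.1942² + 0.165² + 0.2427² + 0.1359² + 0.1068² + 0.0874² + 0.068² = 0.03771 + 0.02723 + 0.05890 + 0.01847 + 0.01141 + 0.00764 + 0.00462 = 0.16598 (working shown to 5 dp, full precision carried).
So 1 − D = 0.83402, i.e. 0.834 to 3 decimal places.

0.834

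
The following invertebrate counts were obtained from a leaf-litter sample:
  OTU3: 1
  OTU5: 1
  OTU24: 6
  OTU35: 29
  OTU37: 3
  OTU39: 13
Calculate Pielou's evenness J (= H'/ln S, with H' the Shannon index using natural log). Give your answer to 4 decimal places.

0.6885

Total N = 1+1+6+29+3+13 = 53, so the proportions are 0.018868, 0.018868, 0.113208, 0.54717, 0.056604, 0.245283 (working shown to 6 dp, full precision carried).
H' = −Σ pᵢ ln pᵢ = −((-0.074911) + (-0.074911) + (-0.246626) + (-0.329941) + (-0.162548) + (-0.344707)) = 1.233644.
With S = 6 species, ln S = 1.791759, so J = 1.233644/1.791759 = 0.688510, i.e. 0.6885 to 4 decimal places.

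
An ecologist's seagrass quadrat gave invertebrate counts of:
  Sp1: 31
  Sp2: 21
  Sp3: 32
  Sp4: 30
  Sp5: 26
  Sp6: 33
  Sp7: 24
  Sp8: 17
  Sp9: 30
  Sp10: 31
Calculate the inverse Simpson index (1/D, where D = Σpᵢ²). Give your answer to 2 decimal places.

9.67

Total N = 31+21+32+30+26+33+24+17+30+31 = 275, so the proportions are 0.112727, 0.076364, 0.116364, 0.109091, 0.094545, 0.12, 0.087273, 0.061818, 0.109091, 0.112727 (working shown to 6 dp, full precision carried).
D = 0.112727² + 0.076364² + 0.116364² + 0.109091² + 0.094545² + 0.12² + 0.087273² + 0.061818² + 0.109091² + 0.112727² = 0.012707 + 0.005831 + 0.013540 + 0.011901 + 0.008939 + 0.014400 + 0.007617 + 0.003821 + 0.011901 + 0.012707 = 0.103365.
So 1/D = 9.6744, i.e. 9.67 to 2 decimal places.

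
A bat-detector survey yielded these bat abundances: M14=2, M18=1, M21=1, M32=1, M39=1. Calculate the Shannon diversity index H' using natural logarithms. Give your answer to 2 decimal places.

1.56

Total N = 2+1+1+1+1 = 6, so the proportions are 0.3333, 0.1667, 0.1667, 0.1667, 0.1667 (working shown to 4 dp, full precision carried).
Each pᵢ ln pᵢ term: 0.3333×(-1.0986)=-0.3662, 0.1667×(-1.7918)=-0.2986, 0.1667×(-1.7918)=-0.2986, 0.1667×(-1.7918)=-0.2986, 0.1667×(-1.7918)=-0.2986.
Sum = -1.5607, so H' = 1.56.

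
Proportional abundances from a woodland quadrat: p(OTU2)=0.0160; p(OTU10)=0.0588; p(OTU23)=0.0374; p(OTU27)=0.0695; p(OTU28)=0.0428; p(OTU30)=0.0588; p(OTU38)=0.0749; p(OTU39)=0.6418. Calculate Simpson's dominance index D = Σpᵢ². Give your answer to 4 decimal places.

D = 0.016² + 0.0588² + 0.0374² + 0.0695² + 0.0428² + 0.0588² + 0.0749² + 0.6418² = 0.000256 + 0.003457 + 0.001399 + 0.004830 + 0.001832 + 0.003457 + 0.005610 + 0.411907 = 0.432749 (working shown to 6 dp, full precision carried).
To 4 decimal places, D = 0.4327.

0.4327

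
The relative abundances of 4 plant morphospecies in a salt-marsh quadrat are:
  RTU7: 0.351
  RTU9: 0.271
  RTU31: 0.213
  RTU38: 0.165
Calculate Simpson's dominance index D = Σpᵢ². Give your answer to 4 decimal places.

D = 0.351² + 0.271² + 0.213² + 0.165² = 0.123201 + 0.073441 + 0.045369 + 0.027225 = 0.269236 (working shown to 6 dp, full precision carried).
To 4 decimal places, D = 0.2692.

0.2692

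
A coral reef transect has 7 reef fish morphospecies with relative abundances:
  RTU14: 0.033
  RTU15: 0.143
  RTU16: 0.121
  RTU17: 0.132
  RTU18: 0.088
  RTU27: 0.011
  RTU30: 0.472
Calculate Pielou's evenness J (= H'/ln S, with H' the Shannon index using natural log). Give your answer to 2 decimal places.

H' = −Σ pᵢ ln pᵢ = −((-0.1126) + (-0.2781) + (-0.2555) + (-0.2673) + (-0.2139) + (-0.0496) + (-0.3544)) = 1.5314 (working shown to 4 dp, full precision carried).
With S = 7 species, ln S = 1.9459, so J = 1.5314/1.9459 = 0.7870, i.e. 0.79 to 2 decimal places.

0.79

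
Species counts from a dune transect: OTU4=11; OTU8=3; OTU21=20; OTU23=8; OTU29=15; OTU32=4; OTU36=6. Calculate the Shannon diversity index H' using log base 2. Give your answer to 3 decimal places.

Total N = 11+3+20+8+15+4+6 = 67, so the proportions are 0.16418, 0.04478, 0.29851, 0.1194, 0.22388, 0.0597, 0.08955 (working shown to 5 dp, full precision carried).
Each pᵢ log₂ pᵢ term: 0.16418×(-2.60666)=-0.42796, 0.04478×(-4.48113)=-0.20065, 0.29851×(-1.74416)=-0.52065, 0.1194×(-3.06609)=-0.36610, 0.22388×(-2.15920)=-0.48340, 0.0597×(-4.06609)=-0.24275, 0.08955×(-3.48113)=-0.31174.
Sum = -2.55325, so H' = 2.553.

2.553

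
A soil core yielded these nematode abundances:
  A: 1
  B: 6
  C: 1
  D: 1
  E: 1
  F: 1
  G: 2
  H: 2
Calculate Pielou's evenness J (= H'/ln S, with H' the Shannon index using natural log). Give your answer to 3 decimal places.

0.869

Total N = 1+6+1+1+1+1+2+2 = 15, so the proportions are 0.06667, 0.4, 0.06667, 0.06667, 0.06667, 0.06667, 0.13333, 0.13333 (working shown to 5 dp, full precision carried).
H' = −Σ pᵢ ln pᵢ = −((-0.18054) + (-0.36652) + (-0.18054) + (-0.18054) + (-0.18054) + (-0.18054) + (-0.26865) + (-0.26865)) = 1.80651.
With S = 8 species, ln S = 2.07944, so J = 1.80651/2.07944 = 0.86875, i.e. 0.869 to 3 decimal places.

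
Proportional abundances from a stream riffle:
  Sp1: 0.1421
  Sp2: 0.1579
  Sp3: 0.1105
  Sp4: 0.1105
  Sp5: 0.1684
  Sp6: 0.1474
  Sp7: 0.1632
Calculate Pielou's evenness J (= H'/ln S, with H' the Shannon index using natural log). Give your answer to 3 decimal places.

H' = −Σ pᵢ ln pᵢ = −((-0.27727) + (-0.29145) + (-0.24340) + (-0.24340) + (-0.29999) + (-0.28221) + (-0.29585)) = 1.93357 (working shown to 5 dp, full precision carried).
With S = 7 species, ln S = 1.94591, so J = 1.93357/1.94591 = 0.99366, i.e. 0.994 to 3 decimal places.

0.994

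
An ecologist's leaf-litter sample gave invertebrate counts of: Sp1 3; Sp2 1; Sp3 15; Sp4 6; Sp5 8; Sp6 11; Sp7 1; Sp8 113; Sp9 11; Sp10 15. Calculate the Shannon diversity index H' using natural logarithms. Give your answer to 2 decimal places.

1.42

Total N = 3+1+15+6+8+11+1+113+11+15 = 184, so the proportions are 0.0163, 0.0054, 0.0815, 0.0326, 0.0435, 0.0598, 0.0054, 0.6141, 0.0598, 0.0815 (working shown to 4 dp, full precision carried).
Each pᵢ ln pᵢ term: 0.0163×(-4.1163)=-0.0671, 0.0054×(-5.2149)=-0.0283, 0.0815×(-2.5069)=-0.2044, 0.0326×(-3.4232)=-0.1116, 0.0435×(-3.1355)=-0.1363, 0.0598×(-2.8170)=-0.1684, 0.0054×(-5.2149)=-0.0283, 0.6141×(-0.4875)=-0.2994, 0.0598×(-2.8170)=-0.1684, 0.0815×(-2.5069)=-0.2044.
Sum = -1.4167, so H' = 1.42.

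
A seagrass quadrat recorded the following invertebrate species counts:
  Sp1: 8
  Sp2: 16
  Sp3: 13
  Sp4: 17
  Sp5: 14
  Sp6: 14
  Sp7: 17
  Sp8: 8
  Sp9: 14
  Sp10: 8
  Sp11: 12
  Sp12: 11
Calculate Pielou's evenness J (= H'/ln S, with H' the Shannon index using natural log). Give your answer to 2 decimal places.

Total N = 8+16+13+17+14+14+17+8+14+8+12+11 = 152, so the proportions are 0.0526, 0.1053, 0.0855, 0.1118, 0.0921, 0.0921, 0.1118, 0.0526, 0.0921, 0.0526, 0.0789, 0.0724 (working shown to 4 dp, full precision carried).
H' = −Σ pᵢ ln pᵢ = −((-0.1550) + (-0.2370) + (-0.2103) + (-0.2450) + (-0.2197) + (-0.2197) + (-0.2450) + (-0.1550) + (-0.2197) + (-0.1550) + (-0.2004) + (-0.1900)) = 2.4517.
With S = 12 species, ln S = 2.4849, so J = 2.4517/2.4849 = 0.9866, i.e. 0.99 to 2 decimal places.

0.99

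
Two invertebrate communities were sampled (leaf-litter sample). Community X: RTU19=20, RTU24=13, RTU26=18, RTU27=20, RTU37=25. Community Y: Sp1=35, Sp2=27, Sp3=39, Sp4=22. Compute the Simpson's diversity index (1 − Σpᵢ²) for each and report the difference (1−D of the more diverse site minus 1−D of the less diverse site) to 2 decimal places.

Community X: N=96, proportions 0.2083, 0.1354, 0.1875, 0.2083, 0.2604, giving 1−D = 0.7919 (working shown to 4 dp, full precision carried).
Community Y: N=123, proportions 0.2846, 0.2195, 0.3171, 0.1789, giving 1−D = 0.7383.
Difference = |0.7919 − 0.7383| = 0.0536, i.e. 0.05 to 2 decimal places.

0.05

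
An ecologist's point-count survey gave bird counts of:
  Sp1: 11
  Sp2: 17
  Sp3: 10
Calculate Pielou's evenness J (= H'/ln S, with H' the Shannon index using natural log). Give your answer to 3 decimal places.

Total N = 11+17+10 = 38, so the proportions are 0.28947, 0.44737, 0.26316 (working shown to 5 dp, full precision carried).
H' = −Σ pᵢ ln pᵢ = −((-0.35886) + (-0.35985) + (-0.35132)) = 1.07002.
With S = 3 species, ln S = 1.09861, so J = 1.07002/1.09861 = 0.97398, i.e. 0.974 to 3 decimal places.

0.974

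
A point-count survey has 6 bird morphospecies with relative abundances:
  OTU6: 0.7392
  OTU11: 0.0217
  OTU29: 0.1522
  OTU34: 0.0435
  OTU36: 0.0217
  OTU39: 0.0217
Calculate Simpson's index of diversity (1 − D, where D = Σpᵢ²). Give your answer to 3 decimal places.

0.427

D = 0.7392² + 0.0217² + 0.1522² + 0.0435² + 0.0217² + 0.0217² = 0.54642 + 0.00047 + 0.02316 + 0.00189 + 0.00047 + 0.00047 = 0.57289 (working shown to 5 dp, full precision carried).
So 1 − D = 0.42711, i.e. 0.427 to 3 decimal places.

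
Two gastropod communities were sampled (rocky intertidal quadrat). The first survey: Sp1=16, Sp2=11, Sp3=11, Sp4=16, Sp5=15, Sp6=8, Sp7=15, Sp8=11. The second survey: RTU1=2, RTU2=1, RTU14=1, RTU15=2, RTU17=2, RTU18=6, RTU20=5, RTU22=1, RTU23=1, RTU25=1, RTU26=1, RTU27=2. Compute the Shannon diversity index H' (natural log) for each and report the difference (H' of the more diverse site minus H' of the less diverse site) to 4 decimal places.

The first survey: N=103, proportions 0.15534, 0.106796, 0.106796, 0.15534, 0.145631, 0.07767, 0.145631, 0.106796, giving H' = 2.054822 (working shown to 6 dp, full precision carried).
The second survey: N=25, proportions 0.08, 0.04, 0.04, 0.08, 0.08, 0.24, 0.2, 0.04, 0.04, 0.04, 0.04, 0.08, giving H' = 2.245159.
Difference = |2.054822 − 2.245159| = 0.190337, i.e. 0.1903 to 4 decimal places.

0.1903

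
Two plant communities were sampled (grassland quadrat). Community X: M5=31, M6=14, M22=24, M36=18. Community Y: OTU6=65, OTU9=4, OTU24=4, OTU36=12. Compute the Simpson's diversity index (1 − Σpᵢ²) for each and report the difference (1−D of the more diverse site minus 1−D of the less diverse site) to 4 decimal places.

0.3374

Community X: N=87, proportions 0.356322, 0.16092, 0.275862, 0.206897, giving 1−D = 0.728234 (working shown to 6 dp, full precision carried).
Community Y: N=85, proportions 0.764706, 0.047059, 0.047059, 0.141176, giving 1−D = 0.390865.
Difference = |0.728234 − 0.390865| = 0.337369, i.e. 0.3374 to 4 decimal places.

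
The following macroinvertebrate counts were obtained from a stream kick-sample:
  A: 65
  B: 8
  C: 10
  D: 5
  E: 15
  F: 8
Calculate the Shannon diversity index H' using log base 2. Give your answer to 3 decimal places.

Total N = 65+8+10+5+15+8 = 111, so the proportions are 0.58559, 0.07207, 0.09009, 0.04505, 0.13514, 0.07207 (working shown to 5 dp, full precision carried).
Each pᵢ log₂ pᵢ term: 0.58559×(-0.77205)=-0.45210, 0.07207×(-3.79442)=-0.27347, 0.09009×(-3.47249)=-0.31284, 0.04505×(-4.47249)=-0.20146, 0.13514×(-2.88753)=-0.39021, 0.07207×(-3.79442)=-0.27347.
Sum = -1.90355, so H' = 1.904.

1.904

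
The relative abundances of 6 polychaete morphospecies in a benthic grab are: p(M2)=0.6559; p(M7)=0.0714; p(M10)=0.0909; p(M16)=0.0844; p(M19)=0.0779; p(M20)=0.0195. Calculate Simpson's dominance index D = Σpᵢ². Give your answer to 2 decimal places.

0.46

D = 0.6559² + 0.0714² + 0.0909² + 0.0844² + 0.0779² + 0.0195² = 0.4302 + 0.0051 + 0.0083 + 0.0071 + 0.0061 + 0.0004 = 0.4571 (working shown to 4 dp, full precision carried).
To 2 decimal places, D = 0.46.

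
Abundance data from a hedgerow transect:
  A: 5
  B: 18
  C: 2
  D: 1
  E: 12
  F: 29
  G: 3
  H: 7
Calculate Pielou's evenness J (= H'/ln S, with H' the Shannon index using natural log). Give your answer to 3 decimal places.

Total N = 5+18+2+1+12+29+3+7 = 77, so the proportions are 0.06494, 0.23377, 0.02597, 0.01299, 0.15584, 0.37662, 0.03896, 0.09091 (working shown to 5 dp, full precision carried).
H' = −Σ pᵢ ln pᵢ = −((-0.17756) + (-0.33976) + (-0.09482) + (-0.05641) + (-0.28970) + (-0.36778) + (-0.12644) + (-0.21799)) = 1.67046.
With S = 8 species, ln S = 2.07944, so J = 1.67046/2.07944 = 0.80332, i.e. 0.803 to 3 decimal places.

0.803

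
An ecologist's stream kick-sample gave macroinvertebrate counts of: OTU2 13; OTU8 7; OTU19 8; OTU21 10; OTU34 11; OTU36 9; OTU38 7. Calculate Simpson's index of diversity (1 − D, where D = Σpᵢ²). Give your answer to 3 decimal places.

0.850

Total N = 13+7+8+10+11+9+7 = 65, so the proportions are 0.2, 0.10769, 0.12308, 0.15385, 0.16923, 0.13846, 0.10769 (working shown to 5 dp, full precision carried).
D = 0.2² + 0.10769² + 0.12308² + 0.15385² + 0.16923² + 0.13846² + 0.10769² = 0.04000 + 0.01160 + 0.01515 + 0.02367 + 0.02864 + 0.01917 + 0.01160 = 0.14982.
So 1 − D = 0.85018, i.e. 0.850 to 3 decimal places.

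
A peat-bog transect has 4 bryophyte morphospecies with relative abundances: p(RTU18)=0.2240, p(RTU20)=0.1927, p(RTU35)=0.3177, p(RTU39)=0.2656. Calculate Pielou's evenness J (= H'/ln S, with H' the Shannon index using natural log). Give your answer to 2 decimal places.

0.99

H' = −Σ pᵢ ln pᵢ = −((-0.3351) + (-0.3173) + (-0.3643) + (-0.3521)) = 1.3688 (working shown to 4 dp, full precision carried).
With S = 4 species, ln S = 1.3863, so J = 1.3688/1.3863 = 0.9874, i.e. 0.99 to 2 decimal places.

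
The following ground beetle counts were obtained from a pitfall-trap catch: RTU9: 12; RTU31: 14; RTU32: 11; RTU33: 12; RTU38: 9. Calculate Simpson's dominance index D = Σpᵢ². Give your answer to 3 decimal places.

Total N = 12+14+11+12+9 = 58, so the proportions are 0.2069, 0.24138, 0.18966, 0.2069, 0.15517 (working shown to 5 dp, full precision carried).
D = 0.2069² + 0.24138² + 0.18966² + 0.2069² + 0.15517² = 0.04281 + 0.05826 + 0.03597 + 0.04281 + 0.02408 = 0.20392.
To 3 decimal places, D = 0.204.

0.204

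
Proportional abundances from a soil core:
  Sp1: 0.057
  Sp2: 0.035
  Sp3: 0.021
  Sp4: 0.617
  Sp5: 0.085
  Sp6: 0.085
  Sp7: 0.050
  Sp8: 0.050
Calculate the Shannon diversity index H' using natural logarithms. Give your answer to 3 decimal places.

1.378

Each pᵢ ln pᵢ term (working shown to 5 dp, full precision carried): 0.057×(-2.86470)=-0.16329, 0.035×(-3.35241)=-0.11733, 0.021×(-3.86323)=-0.08113, 0.617×(-0.48289)=-0.29794, 0.085×(-2.46510)=-0.20953, 0.085×(-2.46510)=-0.20953, 0.05×(-2.99573)=-0.14979, 0.05×(-2.99573)=-0.14979.
Sum = -1.37833, so H' = 1.378.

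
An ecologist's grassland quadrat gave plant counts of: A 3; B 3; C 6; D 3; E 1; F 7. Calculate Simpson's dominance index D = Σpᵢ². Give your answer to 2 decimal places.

Total N = 3+3+6+3+1+7 = 23, so the proportions are 0.1304, 0.1304, 0.2609, 0.1304, 0.0435, 0.3043 (working shown to 4 dp, full precision carried).
D = 0.1304² + 0.1304² + 0.2609² + 0.1304² + 0.0435² + 0.3043² = 0.0170 + 0.0170 + 0.0681 + 0.0170 + 0.0019 + 0.0926 = 0.2136.
To 2 decimal places, D = 0.21.

0.21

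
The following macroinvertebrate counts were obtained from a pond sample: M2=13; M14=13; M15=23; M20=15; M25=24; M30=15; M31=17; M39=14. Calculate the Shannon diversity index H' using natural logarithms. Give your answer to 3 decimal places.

Total N = 13+13+23+15+24+15+17+14 = 134, so the proportions are 0.09701, 0.09701, 0.17164, 0.11194, 0.1791, 0.11194, 0.12687, 0.10448 (working shown to 5 dp, full precision carried).
Each pᵢ ln pᵢ term: 0.09701×(-2.33289)=-0.22633, 0.09701×(-2.33289)=-0.22633, 0.17164×(-1.76235)=-0.30249, 0.11194×(-2.18979)=-0.24513, 0.1791×(-1.71979)=-0.30802, 0.11194×(-2.18979)=-0.24513, 0.12687×(-2.06463)=-0.26193, 0.10448×(-2.25878)=-0.23599.
Sum = -2.05134, so H' = 2.051.

2.051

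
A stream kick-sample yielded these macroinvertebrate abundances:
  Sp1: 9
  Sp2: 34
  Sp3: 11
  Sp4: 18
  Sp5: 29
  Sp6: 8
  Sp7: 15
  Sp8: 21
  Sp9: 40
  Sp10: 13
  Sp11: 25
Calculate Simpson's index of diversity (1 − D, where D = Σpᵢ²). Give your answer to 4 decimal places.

Total N = 9+34+11+18+29+8+15+21+40+13+25 = 223, so the proportions are 0.040359, 0.152466, 0.049327, 0.080717, 0.130045, 0.035874, 0.067265, 0.09417, 0.179372, 0.058296, 0.112108 (working shown to 6 dp, full precision carried).
D = 0.040359² + 0.152466² + 0.049327² + 0.080717² + 0.130045² + 0.035874² + 0.067265² + 0.09417² + 0.179372² + 0.058296² + 0.112108² = 0.001629 + 0.023246 + 0.002433 + 0.006515 + 0.016912 + 0.001287 + 0.004525 + 0.008868 + 0.032174 + 0.003398 + 0.012568 = 0.113555.
So 1 − D = 0.886445, i.e. 0.8864 to 4 decimal places.

0.8864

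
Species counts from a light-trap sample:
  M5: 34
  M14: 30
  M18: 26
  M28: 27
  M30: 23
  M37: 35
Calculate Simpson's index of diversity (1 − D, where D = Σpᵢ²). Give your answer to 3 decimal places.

0.830

Total N = 34+30+26+27+23+35 = 175, so the proportions are 0.19429, 0.17143, 0.14857, 0.15429, 0.13143, 0.2 (working shown to 5 dp, full precision carried).
D = 0.19429² + 0.17143² + 0.14857² + 0.15429² + 0.13143² + 0.2² = 0.03775 + 0.02939 + 0.02207 + 0.02380 + 0.01727 + 0.04000 = 0.17029.
So 1 − D = 0.82971, i.e. 0.830 to 3 decimal places.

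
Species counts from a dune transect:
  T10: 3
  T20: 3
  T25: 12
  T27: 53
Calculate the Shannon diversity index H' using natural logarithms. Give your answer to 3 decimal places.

Total N = 3+3+12+53 = 71, so the proportions are 0.04225, 0.04225, 0.16901, 0.74648 (working shown to 5 dp, full precision carried).
Each pᵢ ln pᵢ term: 0.04225×(-3.16407)=-0.13369, 0.04225×(-3.16407)=-0.13369, 0.16901×(-1.77777)=-0.30047, 0.74648×(-0.29239)=-0.21826.
Sum = -0.78612, so H' = 0.786.

0.786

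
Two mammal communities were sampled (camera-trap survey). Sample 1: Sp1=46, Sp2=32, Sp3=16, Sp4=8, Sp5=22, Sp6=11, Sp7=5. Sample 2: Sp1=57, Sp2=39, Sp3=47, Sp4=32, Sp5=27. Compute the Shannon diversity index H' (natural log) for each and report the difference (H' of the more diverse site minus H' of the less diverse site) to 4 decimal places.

0.1495

Sample 1: N=140, proportions 0.328571, 0.228571, 0.114286, 0.057143, 0.157143, 0.078571, 0.035714, giving H' = 1.724178 (working shown to 6 dp, full precision carried).
Sample 2: N=202, proportions 0.282178, 0.193069, 0.232673, 0.158416, 0.133663, giving H' = 1.574699.
Difference = |1.724178 − 1.574699| = 0.149479, i.e. 0.1495 to 4 decimal places.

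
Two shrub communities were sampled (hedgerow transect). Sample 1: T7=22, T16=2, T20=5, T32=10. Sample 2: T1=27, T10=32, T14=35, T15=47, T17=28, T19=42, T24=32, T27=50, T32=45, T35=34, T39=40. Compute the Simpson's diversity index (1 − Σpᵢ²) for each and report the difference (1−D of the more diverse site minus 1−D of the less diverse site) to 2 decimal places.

Sample 1: N=39, proportions 0.5641, 0.0513, 0.1282, 0.2564, giving 1−D = 0.5970 (working shown to 4 dp, full precision carried).
Sample 2: N=412, proportions 0.0655, 0.0777, 0.085, 0.1141, 0.068, 0.1019, 0.0777, 0.1214, 0.1092, 0.0825, 0.0971, giving 1−D = 0.9055.
Difference = |0.5970 − 0.9055| = 0.3085, i.e. 0.31 to 2 decimal places.

0.31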